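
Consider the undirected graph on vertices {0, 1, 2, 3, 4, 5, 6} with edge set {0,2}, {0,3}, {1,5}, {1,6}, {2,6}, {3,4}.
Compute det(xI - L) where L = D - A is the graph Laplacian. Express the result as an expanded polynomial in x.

Each diagonal entry of L is the vertex degree and each off-diagonal entry is -1 where an edge is present, 0 otherwise; in the order [0, 1, 2, 3, 4, 5, 6] the diagonal is [2, 2, 2, 2, 1, 1, 2]. Computing det(xI - L) by cofactor expansion (or equivalently via sum-over-permutations) gives x^7 - 12x^6 + 55x^5 - 120x^4 + 126x^3 - 56x^2 + 7x. The coefficient of x^6 equals -trace(L) = -12, matching the sum of degrees. There is one zero in the spectrum, matching the 1 component.

x^7 - 12x^6 + 55x^5 - 120x^4 + 126x^3 - 56x^2 + 7x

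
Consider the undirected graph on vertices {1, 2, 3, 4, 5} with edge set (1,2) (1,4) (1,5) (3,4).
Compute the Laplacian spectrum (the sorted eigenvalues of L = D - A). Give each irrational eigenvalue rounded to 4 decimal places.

[0, 0.5188, 1, 2.3111, 4.1701]

Reading degrees in the order [1, 2, 3, 4, 5] gives [3, 1, 1, 2, 1]; set D = diag(3, 1, 1, 2, 1) and form L = D - A. Since every row of L sums to 0, the all-ones vector is in the kernel and 0 is an eigenvalue. The single zero eigenvalue shows the graph is connected. There is one zero in the spectrum, matching the 1 component. The eigenvalues sum to 8, which equals trace(L) = 2|E|.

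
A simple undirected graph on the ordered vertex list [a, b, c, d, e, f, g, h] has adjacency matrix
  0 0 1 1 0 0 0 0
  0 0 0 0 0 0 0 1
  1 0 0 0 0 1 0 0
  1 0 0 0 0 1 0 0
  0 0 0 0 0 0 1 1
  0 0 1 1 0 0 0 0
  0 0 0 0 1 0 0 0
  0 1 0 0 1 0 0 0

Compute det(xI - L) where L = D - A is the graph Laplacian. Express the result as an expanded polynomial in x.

x^8 - 14x^7 + 78x^6 - 220x^5 + 328x^4 - 240x^3 + 64x^2

Each diagonal entry of L is the vertex degree and each off-diagonal entry is -1 where an edge is present, 0 otherwise; in the order [a, b, c, d, e, f, g, h] the diagonal is [2, 1, 2, 2, 2, 2, 1, 2]. L has integer entries, so p(x) = det(xI - L) has integer coefficients. Expanding the determinant yields x^8 - 14x^7 + 78x^6 - 220x^5 + 328x^4 - 240x^3 + 64x^2. The coefficient of x^7 equals -trace(L) = -14, matching the sum of degrees. The eigenvalues sum to 14, which equals trace(L) = 2|E|.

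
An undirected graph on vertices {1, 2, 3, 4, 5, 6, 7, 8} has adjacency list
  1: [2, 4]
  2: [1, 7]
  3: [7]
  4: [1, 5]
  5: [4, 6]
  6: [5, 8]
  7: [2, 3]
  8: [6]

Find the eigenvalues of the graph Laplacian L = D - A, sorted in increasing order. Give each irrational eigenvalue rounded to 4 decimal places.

With the vertex order [1, 2, 3, 4, 5, 6, 7, 8], the degrees are [2, 2, 1, 2, 2, 2, 2, 1], giving D = diag(2, 2, 1, 2, 2, 2, 2, 1) and L = D - A. L is symmetric positive semidefinite, so every eigenvalue is real and nonnegative. The single zero eigenvalue shows the graph is connected. By the matrix-tree theorem the graph has (1/8) * product of the nonzero eigenvalues = 1 spanning tree. The eigenvalues sum to 14, which equals trace(L) = 2|E|.

[0, 0.1522, 0.5858, 1.2346, 2, 2.7654, 3.4142, 3.8478]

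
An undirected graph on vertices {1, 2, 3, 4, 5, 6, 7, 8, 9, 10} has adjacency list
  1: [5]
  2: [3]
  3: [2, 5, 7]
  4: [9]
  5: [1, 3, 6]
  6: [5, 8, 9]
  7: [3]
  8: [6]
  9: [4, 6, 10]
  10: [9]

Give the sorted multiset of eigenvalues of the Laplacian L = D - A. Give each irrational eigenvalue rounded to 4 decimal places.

[0, 0.1792, 0.5188, 0.7141, 1, 1, 2.3111, 3.1593, 4.1701, 4.9474]

Reading degrees in the order [1, 2, 3, 4, 5, 6, 7, 8, 9, 10] gives [1, 1, 3, 1, 3, 3, 1, 1, 3, 1]; set D = diag(1, 1, 3, 1, 3, 3, 1, 1, 3, 1) and form L = D - A. Since every row of L sums to 0, the all-ones vector is in the kernel and 0 is an eigenvalue. The single zero eigenvalue shows the graph is connected. The largest eigenvalue, 4.9474, is at most the vertex count 10.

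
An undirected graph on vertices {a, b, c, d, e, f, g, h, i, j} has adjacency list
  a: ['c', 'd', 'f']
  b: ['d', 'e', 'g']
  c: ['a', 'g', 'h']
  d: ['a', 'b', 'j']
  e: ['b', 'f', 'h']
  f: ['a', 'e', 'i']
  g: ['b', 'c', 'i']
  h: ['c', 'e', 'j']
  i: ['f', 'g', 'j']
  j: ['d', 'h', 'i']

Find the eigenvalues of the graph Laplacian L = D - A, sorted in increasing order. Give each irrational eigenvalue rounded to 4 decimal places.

[0, 2, 2, 2, 2, 2, 5, 5, 5, 5]

Reading degrees in the order [a, b, c, d, e, f, g, h, i, j] gives [3, 3, 3, 3, 3, 3, 3, 3, 3, 3]; set D = diag(3, 3, 3, 3, 3, 3, 3, 3, 3, 3) and form L = D - A. Since every row of L sums to 0, the all-ones vector is in the kernel and 0 is an eigenvalue. The eigenvalues sum to 30, which equals trace(L) = 2|E|.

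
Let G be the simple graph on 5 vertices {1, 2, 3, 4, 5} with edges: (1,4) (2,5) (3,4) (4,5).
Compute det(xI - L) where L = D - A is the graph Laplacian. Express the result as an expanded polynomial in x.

With the vertex order [1, 2, 3, 4, 5], the degrees are [1, 1, 1, 3, 2], giving D = diag(1, 1, 1, 3, 2) and L = D - A. L has integer entries, so p(x) = det(xI - L) has integer coefficients. Expanding the determinant yields x^5 - 8x^4 + 20x^3 - 18x^2 + 5x. The coefficient of x^4 equals -trace(L) = -8, matching the sum of degrees. By the matrix-tree theorem the graph has (1/5) * product of the nonzero eigenvalues = 1 spanning tree.

x^5 - 8x^4 + 20x^3 - 18x^2 + 5x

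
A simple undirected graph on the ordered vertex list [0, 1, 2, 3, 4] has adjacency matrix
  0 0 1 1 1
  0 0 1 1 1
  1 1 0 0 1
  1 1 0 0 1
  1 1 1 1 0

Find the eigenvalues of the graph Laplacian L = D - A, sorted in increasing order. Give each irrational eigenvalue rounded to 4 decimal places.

With the vertex order [0, 1, 2, 3, 4], the degrees are [3, 3, 3, 3, 4], giving D = diag(3, 3, 3, 3, 4) and L = D - A. L is symmetric positive semidefinite, so every eigenvalue is real and nonnegative. The single zero eigenvalue shows the graph is connected. The eigenvalues sum to 16, which equals trace(L) = 2|E|. By the matrix-tree theorem the graph has (1/5) * product of the nonzero eigenvalues = 45 spanning trees.

[0, 3, 3, 5, 5]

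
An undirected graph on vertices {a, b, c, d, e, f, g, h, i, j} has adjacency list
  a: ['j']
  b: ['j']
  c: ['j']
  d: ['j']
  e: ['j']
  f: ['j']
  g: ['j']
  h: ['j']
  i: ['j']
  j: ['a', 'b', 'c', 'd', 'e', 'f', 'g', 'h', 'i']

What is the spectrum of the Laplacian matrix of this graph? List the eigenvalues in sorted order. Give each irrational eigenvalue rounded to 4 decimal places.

[0, 1, 1, 1, 1, 1, 1, 1, 1, 10]

Each diagonal entry of L is the vertex degree and each off-diagonal entry is -1 where an edge is present, 0 otherwise; in the order [a, b, c, d, e, f, g, h, i, j] the diagonal is [1, 1, 1, 1, 1, 1, 1, 1, 1, 9]. L is symmetric positive semidefinite, so every eigenvalue is real and nonnegative. The single zero eigenvalue shows the graph is connected. There is one zero in the spectrum, matching the 1 component. By the matrix-tree theorem the graph has (1/10) * product of the nonzero eigenvalues = 1 spanning tree.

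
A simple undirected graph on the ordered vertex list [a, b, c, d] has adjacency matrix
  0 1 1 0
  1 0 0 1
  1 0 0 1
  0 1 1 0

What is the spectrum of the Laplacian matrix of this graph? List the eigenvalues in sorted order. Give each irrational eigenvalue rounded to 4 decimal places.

With the vertex order [a, b, c, d], the degrees are [2, 2, 2, 2], giving D = diag(2, 2, 2, 2) and L = D - A. L is symmetric positive semidefinite, so every eigenvalue is real and nonnegative. The single zero eigenvalue shows the graph is connected. The largest eigenvalue, 4, is at most the vertex count 4. By the matrix-tree theorem the graph has (1/4) * product of the nonzero eigenvalues = 4 spanning trees.

[0, 2, 2, 4]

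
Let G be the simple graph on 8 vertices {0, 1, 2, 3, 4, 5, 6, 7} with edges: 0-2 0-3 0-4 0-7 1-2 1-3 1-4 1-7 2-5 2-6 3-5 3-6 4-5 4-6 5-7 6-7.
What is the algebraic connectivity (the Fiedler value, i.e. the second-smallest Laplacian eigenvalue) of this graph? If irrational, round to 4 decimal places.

Each diagonal entry of L is the vertex degree and each off-diagonal entry is -1 where an edge is present, 0 otherwise; in the order [0, 1, 2, 3, 4, 5, 6, 7] the diagonal is [4, 4, 4, 4, 4, 4, 4, 4]. The sorted Laplacian eigenvalues are [0, 4, 4, 4, 4, 4, 4, 8]; the algebraic connectivity is the second entry, 4.

4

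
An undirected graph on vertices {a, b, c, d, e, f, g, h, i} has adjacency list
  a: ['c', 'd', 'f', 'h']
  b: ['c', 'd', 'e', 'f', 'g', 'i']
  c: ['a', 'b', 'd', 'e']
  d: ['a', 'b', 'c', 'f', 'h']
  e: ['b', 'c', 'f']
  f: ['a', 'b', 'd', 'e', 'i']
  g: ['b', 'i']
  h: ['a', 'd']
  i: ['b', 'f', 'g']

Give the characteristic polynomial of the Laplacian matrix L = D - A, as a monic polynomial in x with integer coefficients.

x^9 - 34x^8 + 489x^7 - 3872x^6 + 18381x^5 - 53264x^4 + 91308x^3 - 83782x^2 + 31077x

Reading degrees in the order [a, b, c, d, e, f, g, h, i] gives [4, 6, 4, 5, 3, 5, 2, 2, 3]; set D = diag(4, 6, 4, 5, 3, 5, 2, 2, 3) and form L = D - A. Computing det(xI - L) by cofactor expansion (or equivalently via sum-over-permutations) gives x^9 - 34x^8 + 489x^7 - 3872x^6 + 18381x^5 - 53264x^4 + 91308x^3 - 83782x^2 + 31077x. Since p(0) = det(-L) = 0, x divides p(x). There is one zero in the spectrum, matching the 1 component.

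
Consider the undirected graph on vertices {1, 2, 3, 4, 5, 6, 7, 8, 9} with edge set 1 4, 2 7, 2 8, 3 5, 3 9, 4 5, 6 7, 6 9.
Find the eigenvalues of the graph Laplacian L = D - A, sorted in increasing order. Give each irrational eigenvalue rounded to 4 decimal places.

Reading degrees in the order [1, 2, 3, 4, 5, 6, 7, 8, 9] gives [1, 2, 2, 2, 2, 2, 2, 1, 2]; set D = diag(1, 2, 2, 2, 2, 2, 2, 1, 2) and form L = D - A. Diagonalising L (or applying a numerical eigensolver to the 9x9 matrix) gives the spectrum above. There is one zero in the spectrum, matching the 1 component. The eigenvalues sum to 16, which equals trace(L) = 2|E|.

[0, 0.1206, 0.4679, 1, 1.6527, 2.3473, 3, 3.5321, 3.8794]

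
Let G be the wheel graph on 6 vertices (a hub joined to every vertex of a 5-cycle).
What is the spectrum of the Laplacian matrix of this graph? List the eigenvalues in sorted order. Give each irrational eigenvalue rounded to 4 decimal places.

The graph has 6 vertices and degree multiset [5, 3, 3, 3, 3, 3]; D is the diagonal matrix of degrees and L = D - A. The multiplicity of 0 as a Laplacian eigenvalue equals the number of connected components. By the matrix-tree theorem the graph has (1/6) * product of the nonzero eigenvalues = 121 spanning trees. The eigenvalues sum to 20, which equals trace(L) = 2|E|.

[0, 2.3820, 2.3820, 4.6180, 4.6180, 6]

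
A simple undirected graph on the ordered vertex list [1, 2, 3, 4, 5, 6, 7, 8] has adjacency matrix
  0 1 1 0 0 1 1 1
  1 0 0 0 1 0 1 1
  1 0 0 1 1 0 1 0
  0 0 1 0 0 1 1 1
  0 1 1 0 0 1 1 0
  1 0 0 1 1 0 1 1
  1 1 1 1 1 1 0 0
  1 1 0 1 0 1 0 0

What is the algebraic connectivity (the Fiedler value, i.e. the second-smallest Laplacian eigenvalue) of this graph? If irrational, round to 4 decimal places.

3.1864

With the vertex order [1, 2, 3, 4, 5, 6, 7, 8], the degrees are [5, 4, 4, 4, 4, 5, 6, 4], giving D = diag(5, 4, 4, 4, 4, 5, 6, 4) and L = D - A. The smallest Laplacian eigenvalue is always 0. The next one, lambda_2 = 3.1864, measures how hard the graph is to disconnect: larger values mean better connectivity. The largest eigenvalue, 7.3429, is at most the vertex count 8.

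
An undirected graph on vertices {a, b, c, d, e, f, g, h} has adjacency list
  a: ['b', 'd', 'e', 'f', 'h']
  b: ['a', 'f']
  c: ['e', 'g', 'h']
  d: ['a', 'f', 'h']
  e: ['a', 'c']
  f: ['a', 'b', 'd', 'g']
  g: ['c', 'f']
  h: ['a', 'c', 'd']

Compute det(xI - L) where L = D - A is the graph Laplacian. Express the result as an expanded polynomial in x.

x^8 - 24x^7 + 236x^6 - 1228x^5 + 3641x^4 - 6144x^3 + 5468x^2 - 1984x

Reading degrees in the order [a, b, c, d, e, f, g, h] gives [5, 2, 3, 3, 2, 4, 2, 3]; set D = diag(5, 2, 3, 3, 2, 4, 2, 3) and form L = D - A. Computing det(xI - L) by cofactor expansion (or equivalently via sum-over-permutations) gives x^8 - 24x^7 + 236x^6 - 1228x^5 + 3641x^4 - 6144x^3 + 5468x^2 - 1984x. The coefficient of x^7 equals -trace(L) = -24, matching the sum of degrees. The largest eigenvalue, 6.2206, is at most the vertex count 8. The eigenvalues sum to 24, which equals trace(L) = 2|E|.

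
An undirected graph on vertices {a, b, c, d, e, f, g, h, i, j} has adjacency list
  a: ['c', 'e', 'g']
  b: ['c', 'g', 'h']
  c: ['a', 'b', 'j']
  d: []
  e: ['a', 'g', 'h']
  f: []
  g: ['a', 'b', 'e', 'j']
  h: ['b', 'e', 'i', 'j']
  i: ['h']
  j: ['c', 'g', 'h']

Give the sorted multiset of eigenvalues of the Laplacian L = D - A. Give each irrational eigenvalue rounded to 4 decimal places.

Each diagonal entry of L is the vertex degree and each off-diagonal entry is -1 where an edge is present, 0 otherwise; in the order [a, b, c, d, e, f, g, h, i, j] the diagonal is [3, 3, 3, 0, 3, 0, 4, 4, 1, 3]. Diagonalising L (or applying a numerical eigensolver to the 10x10 matrix) gives the spectrum above. The 3 zero eigenvalues correspond to the 3 connected components. There are 3 zeros in the spectrum, matching the 3 components.

[0, 0, 0, 0.8174, 2.1652, 2.8239, 3, 4, 4.8818, 6.3117]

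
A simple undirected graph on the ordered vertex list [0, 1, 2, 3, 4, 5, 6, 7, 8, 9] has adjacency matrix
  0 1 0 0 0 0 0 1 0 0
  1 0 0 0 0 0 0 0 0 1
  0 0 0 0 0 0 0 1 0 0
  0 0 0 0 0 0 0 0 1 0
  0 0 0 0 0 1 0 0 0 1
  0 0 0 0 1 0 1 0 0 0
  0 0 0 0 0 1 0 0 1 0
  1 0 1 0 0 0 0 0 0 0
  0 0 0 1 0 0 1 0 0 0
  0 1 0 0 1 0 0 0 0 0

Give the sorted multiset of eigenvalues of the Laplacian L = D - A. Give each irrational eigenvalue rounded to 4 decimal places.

[0, 0.0979, 0.3820, 0.8244, 1.3820, 2, 2.6180, 3.1756, 3.6180, 3.9021]

Each diagonal entry of L is the vertex degree and each off-diagonal entry is -1 where an edge is present, 0 otherwise; in the order [0, 1, 2, 3, 4, 5, 6, 7, 8, 9] the diagonal is [2, 2, 1, 1, 2, 2, 2, 2, 2, 2]. Since every row of L sums to 0, the all-ones vector is in the kernel and 0 is an eigenvalue. By the matrix-tree theorem the graph has (1/10) * product of the nonzero eigenvalues = 1 spanning tree. There is one zero in the spectrum, matching the 1 component.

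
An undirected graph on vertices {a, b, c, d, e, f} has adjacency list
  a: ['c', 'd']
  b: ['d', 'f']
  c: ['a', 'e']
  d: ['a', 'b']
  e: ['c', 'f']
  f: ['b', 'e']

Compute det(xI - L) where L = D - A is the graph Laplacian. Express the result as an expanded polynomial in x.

x^6 - 12x^5 + 54x^4 - 112x^3 + 105x^2 - 36x

Reading degrees in the order [a, b, c, d, e, f] gives [2, 2, 2, 2, 2, 2]; set D = diag(2, 2, 2, 2, 2, 2) and form L = D - A. L has integer entries, so p(x) = det(xI - L) has integer coefficients. Expanding the determinant yields x^6 - 12x^5 + 54x^4 - 112x^3 + 105x^2 - 36x. The coefficient of x^5 equals -trace(L) = -12, matching the sum of degrees. By the matrix-tree theorem the graph has (1/6) * product of the nonzero eigenvalues = 6 spanning trees. The eigenvalues sum to 12, which equals trace(L) = 2|E|.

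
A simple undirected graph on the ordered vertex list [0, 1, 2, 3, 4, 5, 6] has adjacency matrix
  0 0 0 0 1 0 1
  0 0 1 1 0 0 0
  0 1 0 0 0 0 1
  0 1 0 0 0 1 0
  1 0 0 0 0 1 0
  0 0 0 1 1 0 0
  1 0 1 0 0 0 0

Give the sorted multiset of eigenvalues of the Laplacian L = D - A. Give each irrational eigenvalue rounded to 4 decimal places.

Reading degrees in the order [0, 1, 2, 3, 4, 5, 6] gives [2, 2, 2, 2, 2, 2, 2]; set D = diag(2, 2, 2, 2, 2, 2, 2) and form L = D - A. Since every row of L sums to 0, the all-ones vector is in the kernel and 0 is an eigenvalue. There is one zero in the spectrum, matching the 1 component.

[0, 0.7530, 0.7530, 2.4450, 2.4450, 3.8019, 3.8019]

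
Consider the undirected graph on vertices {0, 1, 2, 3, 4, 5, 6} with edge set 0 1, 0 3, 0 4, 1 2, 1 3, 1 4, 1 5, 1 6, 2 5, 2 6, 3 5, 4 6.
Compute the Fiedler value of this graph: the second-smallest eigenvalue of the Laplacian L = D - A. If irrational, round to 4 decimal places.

2

With the vertex order [0, 1, 2, 3, 4, 5, 6], the degrees are [3, 6, 3, 3, 3, 3, 3], giving D = diag(3, 6, 3, 3, 3, 3, 3) and L = D - A. Computing the eigenvalues of L and sorting gives [0, 2, 2, 4, 4, 5, 7]. The Fiedler value lambda_2 = 2 is strictly positive, so the graph is connected. There is one zero in the spectrum, matching the 1 component.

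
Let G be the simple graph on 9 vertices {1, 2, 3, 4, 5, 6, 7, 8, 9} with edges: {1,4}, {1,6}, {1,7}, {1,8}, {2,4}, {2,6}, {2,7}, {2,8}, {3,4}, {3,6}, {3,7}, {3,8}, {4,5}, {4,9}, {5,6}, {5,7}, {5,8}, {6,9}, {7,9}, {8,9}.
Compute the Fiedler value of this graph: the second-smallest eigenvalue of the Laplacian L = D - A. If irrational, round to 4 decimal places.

Reading degrees in the order [1, 2, 3, 4, 5, 6, 7, 8, 9] gives [4, 4, 4, 5, 4, 5, 5, 5, 4]; set D = diag(4, 4, 4, 5, 4, 5, 5, 5, 4) and form L = D - A. The sorted Laplacian eigenvalues are [0, 4, 4, 4, 4, 5, 5, 5, 9]; the algebraic connectivity is the second entry, 4. By the matrix-tree theorem the graph has (1/9) * product of the nonzero eigenvalues = 32000 spanning trees. There is one zero in the spectrum, matching the 1 component.

4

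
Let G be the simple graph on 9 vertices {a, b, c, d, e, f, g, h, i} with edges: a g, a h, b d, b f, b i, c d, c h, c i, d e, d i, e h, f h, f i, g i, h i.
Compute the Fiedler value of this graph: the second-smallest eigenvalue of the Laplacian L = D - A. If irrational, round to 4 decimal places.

1.0590

Reading degrees in the order [a, b, c, d, e, f, g, h, i] gives [2, 3, 3, 4, 2, 3, 2, 5, 6]; set D = diag(2, 3, 3, 4, 2, 3, 2, 5, 6) and form L = D - A. Computing the eigenvalues of L and sorting gives [0, 1.0590, 1.7793, 2.5992, 2.6943, 3.3641, 5.1798, 6.0368, 7.2875]. The Fiedler value lambda_2 = 1.0590 is strictly positive, so the graph is connected. By the matrix-tree theorem the graph has (1/9) * product of the nonzero eigenvalues = 1124 spanning trees.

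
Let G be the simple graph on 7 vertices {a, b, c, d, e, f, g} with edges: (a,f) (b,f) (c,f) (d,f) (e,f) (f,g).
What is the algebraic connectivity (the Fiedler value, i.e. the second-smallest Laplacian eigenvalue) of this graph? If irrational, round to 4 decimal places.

1

Reading degrees in the order [a, b, c, d, e, f, g] gives [1, 1, 1, 1, 1, 6, 1]; set D = diag(1, 1, 1, 1, 1, 6, 1) and form L = D - A. The sorted Laplacian eigenvalues are [0, 1, 1, 1, 1, 1, 7]; the algebraic connectivity is the second entry, 1. The eigenvalues sum to 12, which equals trace(L) = 2|E|. There is one zero in the spectrum, matching the 1 component.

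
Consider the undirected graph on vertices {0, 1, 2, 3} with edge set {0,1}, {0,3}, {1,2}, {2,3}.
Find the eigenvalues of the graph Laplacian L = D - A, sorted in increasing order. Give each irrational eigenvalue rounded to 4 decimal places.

[0, 2, 2, 4]

With the vertex order [0, 1, 2, 3], the degrees are [2, 2, 2, 2], giving D = diag(2, 2, 2, 2) and L = D - A. Diagonalising L (or applying a numerical eigensolver to the 4x4 matrix) gives the spectrum above. The single zero eigenvalue shows the graph is connected.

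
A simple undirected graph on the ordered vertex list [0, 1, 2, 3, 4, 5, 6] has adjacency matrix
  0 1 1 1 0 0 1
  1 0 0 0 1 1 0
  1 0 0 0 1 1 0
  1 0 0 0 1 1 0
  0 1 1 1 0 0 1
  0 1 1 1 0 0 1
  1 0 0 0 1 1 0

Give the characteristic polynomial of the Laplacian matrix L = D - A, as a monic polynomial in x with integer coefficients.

x^7 - 24x^6 + 234x^5 - 1192x^4 + 3357x^3 - 4968x^2 + 3024x

Reading degrees in the order [0, 1, 2, 3, 4, 5, 6] gives [4, 3, 3, 3, 4, 4, 3]; set D = diag(4, 3, 3, 3, 4, 4, 3) and form L = D - A. Computing det(xI - L) by cofactor expansion (or equivalently via sum-over-permutations) gives x^7 - 24x^6 + 234x^5 - 1192x^4 + 3357x^3 - 4968x^2 + 3024x. The constant term is 0 because L is singular (the all-ones vector lies in its kernel). The eigenvalues sum to 24, which equals trace(L) = 2|E|.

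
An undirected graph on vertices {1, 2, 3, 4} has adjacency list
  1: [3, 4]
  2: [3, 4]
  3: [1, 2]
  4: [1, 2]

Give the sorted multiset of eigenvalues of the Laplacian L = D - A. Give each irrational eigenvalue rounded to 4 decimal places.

[0, 2, 2, 4]

With the vertex order [1, 2, 3, 4], the degrees are [2, 2, 2, 2], giving D = diag(2, 2, 2, 2) and L = D - A. Diagonalising L (or applying a numerical eigensolver to the 4x4 matrix) gives the spectrum above. The single zero eigenvalue shows the graph is connected. By the matrix-tree theorem the graph has (1/4) * product of the nonzero eigenvalues = 4 spanning trees.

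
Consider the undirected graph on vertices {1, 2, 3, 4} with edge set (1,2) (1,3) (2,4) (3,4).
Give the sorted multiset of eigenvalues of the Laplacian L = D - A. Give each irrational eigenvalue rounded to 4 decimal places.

[0, 2, 2, 4]

Each diagonal entry of L is the vertex degree and each off-diagonal entry is -1 where an edge is present, 0 otherwise; in the order [1, 2, 3, 4] the diagonal is [2, 2, 2, 2]. Diagonalising L (or applying a numerical eigensolver to the 4x4 matrix) gives the spectrum above. The single zero eigenvalue shows the graph is connected.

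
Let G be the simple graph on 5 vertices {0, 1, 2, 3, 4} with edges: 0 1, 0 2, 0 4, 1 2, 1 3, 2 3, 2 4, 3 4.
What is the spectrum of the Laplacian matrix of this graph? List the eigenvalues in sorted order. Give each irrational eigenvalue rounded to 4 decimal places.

[0, 3, 3, 5, 5]

With the vertex order [0, 1, 2, 3, 4], the degrees are [3, 3, 4, 3, 3], giving D = diag(3, 3, 4, 3, 3) and L = D - A. Since every row of L sums to 0, the all-ones vector is in the kernel and 0 is an eigenvalue. There is one zero in the spectrum, matching the 1 component. The eigenvalues sum to 16, which equals trace(L) = 2|E|.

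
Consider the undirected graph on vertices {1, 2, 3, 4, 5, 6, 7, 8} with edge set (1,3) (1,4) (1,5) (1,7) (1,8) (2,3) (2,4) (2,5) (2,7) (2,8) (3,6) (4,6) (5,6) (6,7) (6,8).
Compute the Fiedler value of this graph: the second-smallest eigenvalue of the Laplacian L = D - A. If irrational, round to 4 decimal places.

With the vertex order [1, 2, 3, 4, 5, 6, 7, 8], the degrees are [5, 5, 3, 3, 3, 5, 3, 3], giving D = diag(5, 5, 3, 3, 3, 5, 3, 3) and L = D - A. The smallest Laplacian eigenvalue is always 0. The next one, lambda_2 = 3, measures how hard the graph is to disconnect: larger values mean better connectivity. By the matrix-tree theorem the graph has (1/8) * product of the nonzero eigenvalues = 2025 spanning trees. The eigenvalues sum to 30, which equals trace(L) = 2|E|.

3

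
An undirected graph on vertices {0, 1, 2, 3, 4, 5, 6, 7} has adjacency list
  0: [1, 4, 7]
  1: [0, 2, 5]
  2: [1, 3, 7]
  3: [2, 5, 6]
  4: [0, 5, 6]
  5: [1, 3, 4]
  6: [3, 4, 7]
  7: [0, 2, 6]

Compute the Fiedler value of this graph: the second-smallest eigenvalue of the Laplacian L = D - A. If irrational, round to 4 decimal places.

2

Each diagonal entry of L is the vertex degree and each off-diagonal entry is -1 where an edge is present, 0 otherwise; in the order [0, 1, 2, 3, 4, 5, 6, 7] the diagonal is [3, 3, 3, 3, 3, 3, 3, 3]. Computing the eigenvalues of L and sorting gives [0, 2, 2, 2, 4, 4, 4, 6]. The Fiedler value lambda_2 = 2 is strictly positive, so the graph is connected.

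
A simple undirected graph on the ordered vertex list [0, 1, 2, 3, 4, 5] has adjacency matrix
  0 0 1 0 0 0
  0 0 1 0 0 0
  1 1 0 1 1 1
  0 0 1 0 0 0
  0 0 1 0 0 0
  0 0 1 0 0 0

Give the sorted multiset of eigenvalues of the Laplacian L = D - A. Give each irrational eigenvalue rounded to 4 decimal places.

[0, 1, 1, 1, 1, 6]

Each diagonal entry of L is the vertex degree and each off-diagonal entry is -1 where an edge is present, 0 otherwise; in the order [0, 1, 2, 3, 4, 5] the diagonal is [1, 1, 5, 1, 1, 1]. The multiplicity of 0 as a Laplacian eigenvalue equals the number of connected components. By the matrix-tree theorem the graph has (1/6) * product of the nonzero eigenvalues = 1 spanning tree. The eigenvalues sum to 10, which equals trace(L) = 2|E|.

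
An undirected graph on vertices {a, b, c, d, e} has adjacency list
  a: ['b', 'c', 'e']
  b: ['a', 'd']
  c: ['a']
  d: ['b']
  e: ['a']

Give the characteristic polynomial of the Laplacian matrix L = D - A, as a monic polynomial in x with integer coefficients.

x^5 - 8x^4 + 20x^3 - 18x^2 + 5x

With the vertex order [a, b, c, d, e], the degrees are [3, 2, 1, 1, 1], giving D = diag(3, 2, 1, 1, 1) and L = D - A. L has integer entries, so p(x) = det(xI - L) has integer coefficients. Expanding the determinant yields x^5 - 8x^4 + 20x^3 - 18x^2 + 5x. The constant term is 0 because L is singular (the all-ones vector lies in its kernel).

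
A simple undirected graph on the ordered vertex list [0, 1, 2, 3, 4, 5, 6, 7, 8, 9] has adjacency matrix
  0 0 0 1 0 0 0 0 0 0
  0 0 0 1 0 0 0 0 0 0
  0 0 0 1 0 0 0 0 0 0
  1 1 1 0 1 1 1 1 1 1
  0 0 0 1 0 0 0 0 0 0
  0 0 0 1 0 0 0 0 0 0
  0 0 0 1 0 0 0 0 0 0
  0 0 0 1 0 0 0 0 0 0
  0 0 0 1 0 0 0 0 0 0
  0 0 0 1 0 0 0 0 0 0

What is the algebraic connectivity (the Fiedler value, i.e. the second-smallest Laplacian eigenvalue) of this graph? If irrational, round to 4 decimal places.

1

With the vertex order [0, 1, 2, 3, 4, 5, 6, 7, 8, 9], the degrees are [1, 1, 1, 9, 1, 1, 1, 1, 1, 1], giving D = diag(1, 1, 1, 9, 1, 1, 1, 1, 1, 1) and L = D - A. The sorted Laplacian eigenvalues are [0, 1, 1, 1, 1, 1, 1, 1, 1, 10]; the algebraic connectivity is the second entry, 1.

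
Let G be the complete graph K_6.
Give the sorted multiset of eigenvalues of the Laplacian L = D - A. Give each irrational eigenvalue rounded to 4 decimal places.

[0, 6, 6, 6, 6, 6]

The graph has 6 vertices and degree multiset [5, 5, 5, 5, 5, 5]; D is the diagonal matrix of degrees and L = D - A. The multiplicity of 0 as a Laplacian eigenvalue equals the number of connected components. The eigenvalues sum to 30, which equals trace(L) = 2|E|.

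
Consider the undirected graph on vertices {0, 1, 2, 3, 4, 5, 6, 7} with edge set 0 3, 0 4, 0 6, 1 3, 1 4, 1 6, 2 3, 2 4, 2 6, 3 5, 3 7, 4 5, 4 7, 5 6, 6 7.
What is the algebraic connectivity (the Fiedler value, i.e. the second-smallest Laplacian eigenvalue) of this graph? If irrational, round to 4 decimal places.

Reading degrees in the order [0, 1, 2, 3, 4, 5, 6, 7] gives [3, 3, 3, 5, 5, 3, 5, 3]; set D = diag(3, 3, 3, 5, 5, 3, 5, 3) and form L = D - A. The smallest Laplacian eigenvalue is always 0. The next one, lambda_2 = 3, measures how hard the graph is to disconnect: larger values mean better connectivity. There is one zero in the spectrum, matching the 1 component. The eigenvalues sum to 30, which equals trace(L) = 2|E|.

3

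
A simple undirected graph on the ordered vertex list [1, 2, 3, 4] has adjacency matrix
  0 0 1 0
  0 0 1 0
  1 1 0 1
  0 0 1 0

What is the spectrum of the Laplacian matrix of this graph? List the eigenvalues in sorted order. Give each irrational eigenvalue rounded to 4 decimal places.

Reading degrees in the order [1, 2, 3, 4] gives [1, 1, 3, 1]; set D = diag(1, 1, 3, 1) and form L = D - A. Since every row of L sums to 0, the all-ones vector is in the kernel and 0 is an eigenvalue. By the matrix-tree theorem the graph has (1/4) * product of the nonzero eigenvalues = 1 spanning tree. The eigenvalues sum to 6, which equals trace(L) = 2|E|.

[0, 1, 1, 4]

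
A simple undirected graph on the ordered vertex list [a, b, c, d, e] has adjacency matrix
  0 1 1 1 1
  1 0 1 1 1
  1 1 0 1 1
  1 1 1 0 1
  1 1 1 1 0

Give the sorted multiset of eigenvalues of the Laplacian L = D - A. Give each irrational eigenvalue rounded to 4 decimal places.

[0, 5, 5, 5, 5]

With the vertex order [a, b, c, d, e], the degrees are [4, 4, 4, 4, 4], giving D = diag(4, 4, 4, 4, 4) and L = D - A. L is symmetric positive semidefinite, so every eigenvalue is real and nonnegative. By the matrix-tree theorem the graph has (1/5) * product of the nonzero eigenvalues = 125 spanning trees.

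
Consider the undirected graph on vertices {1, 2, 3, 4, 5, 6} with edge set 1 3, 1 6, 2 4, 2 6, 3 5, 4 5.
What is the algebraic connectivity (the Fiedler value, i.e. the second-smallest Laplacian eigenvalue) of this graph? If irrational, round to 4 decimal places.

1

With the vertex order [1, 2, 3, 4, 5, 6], the degrees are [2, 2, 2, 2, 2, 2], giving D = diag(2, 2, 2, 2, 2, 2) and L = D - A. Computing the eigenvalues of L and sorting gives [0, 1, 1, 3, 3, 4]. The Fiedler value lambda_2 = 1 is strictly positive, so the graph is connected. By the matrix-tree theorem the graph has (1/6) * product of the nonzero eigenvalues = 6 spanning trees.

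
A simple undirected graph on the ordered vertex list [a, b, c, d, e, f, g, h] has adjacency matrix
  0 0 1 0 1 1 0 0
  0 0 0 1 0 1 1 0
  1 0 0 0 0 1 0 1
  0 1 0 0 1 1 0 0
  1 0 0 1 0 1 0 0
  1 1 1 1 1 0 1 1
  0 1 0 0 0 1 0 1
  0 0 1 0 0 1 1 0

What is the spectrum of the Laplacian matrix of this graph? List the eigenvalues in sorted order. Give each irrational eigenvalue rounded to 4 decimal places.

With the vertex order [a, b, c, d, e, f, g, h], the degrees are [3, 3, 3, 3, 3, 7, 3, 3], giving D = diag(3, 3, 3, 3, 3, 7, 3, 3) and L = D - A. Diagonalising L (or applying a numerical eigensolver to the 8x8 matrix) gives the spectrum above. There is one zero in the spectrum, matching the 1 component.

[0, 1.7530, 1.7530, 3.4450, 3.4450, 4.8019, 4.8019, 8]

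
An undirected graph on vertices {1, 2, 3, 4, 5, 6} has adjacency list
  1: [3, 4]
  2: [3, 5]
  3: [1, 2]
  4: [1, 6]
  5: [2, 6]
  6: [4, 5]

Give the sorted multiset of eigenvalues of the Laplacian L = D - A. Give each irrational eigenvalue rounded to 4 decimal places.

With the vertex order [1, 2, 3, 4, 5, 6], the degrees are [2, 2, 2, 2, 2, 2], giving D = diag(2, 2, 2, 2, 2, 2) and L = D - A. The multiplicity of 0 as a Laplacian eigenvalue equals the number of connected components. The single zero eigenvalue shows the graph is connected. There is one zero in the spectrum, matching the 1 component.

[0, 1, 1, 3, 3, 4]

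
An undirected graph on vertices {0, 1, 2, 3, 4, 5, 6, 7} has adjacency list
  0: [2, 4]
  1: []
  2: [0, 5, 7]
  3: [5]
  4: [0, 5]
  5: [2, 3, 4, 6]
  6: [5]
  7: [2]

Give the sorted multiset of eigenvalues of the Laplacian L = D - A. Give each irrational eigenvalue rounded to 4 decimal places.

[0, 0, 0.5858, 1, 1, 2.5858, 3.4142, 5.4142]

With the vertex order [0, 1, 2, 3, 4, 5, 6, 7], the degrees are [2, 0, 3, 1, 2, 4, 1, 1], giving D = diag(2, 0, 3, 1, 2, 4, 1, 1) and L = D - A. Diagonalising L (or applying a numerical eigensolver to the 8x8 matrix) gives the spectrum above. The 2 zero eigenvalues correspond to the 2 connected components. The eigenvalues sum to 14, which equals trace(L) = 2|E|. There are 2 zeros in the spectrum, matching the 2 components.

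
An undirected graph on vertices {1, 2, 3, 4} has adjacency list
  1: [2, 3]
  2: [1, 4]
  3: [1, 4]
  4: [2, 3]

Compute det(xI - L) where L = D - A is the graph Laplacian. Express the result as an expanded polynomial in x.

Each diagonal entry of L is the vertex degree and each off-diagonal entry is -1 where an edge is present, 0 otherwise; in the order [1, 2, 3, 4] the diagonal is [2, 2, 2, 2]. L has integer entries, so p(x) = det(xI - L) has integer coefficients. Expanding the determinant yields x^4 - 8x^3 + 20x^2 - 16x. The coefficient of x^3 equals -trace(L) = -8, matching the sum of degrees. By the matrix-tree theorem the graph has (1/4) * product of the nonzero eigenvalues = 4 spanning trees.

x^4 - 8x^3 + 20x^2 - 16x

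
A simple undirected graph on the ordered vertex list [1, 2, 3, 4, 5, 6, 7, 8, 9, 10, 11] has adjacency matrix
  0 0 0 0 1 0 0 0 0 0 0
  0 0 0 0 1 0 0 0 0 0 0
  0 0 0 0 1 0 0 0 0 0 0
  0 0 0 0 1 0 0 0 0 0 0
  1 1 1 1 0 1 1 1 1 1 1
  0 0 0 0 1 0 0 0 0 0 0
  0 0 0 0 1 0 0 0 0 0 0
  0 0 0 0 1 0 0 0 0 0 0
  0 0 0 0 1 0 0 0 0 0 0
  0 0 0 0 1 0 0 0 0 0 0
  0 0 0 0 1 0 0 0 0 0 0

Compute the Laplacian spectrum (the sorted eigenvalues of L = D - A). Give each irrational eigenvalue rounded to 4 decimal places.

Reading degrees in the order [1, 2, 3, 4, 5, 6, 7, 8, 9, 10, 11] gives [1, 1, 1, 1, 10, 1, 1, 1, 1, 1, 1]; set D = diag(1, 1, 1, 1, 10, 1, 1, 1, 1, 1, 1) and form L = D - A. L is symmetric positive semidefinite, so every eigenvalue is real and nonnegative. The single zero eigenvalue shows the graph is connected. The eigenvalues sum to 20, which equals trace(L) = 2|E|.

[0, 1, 1, 1, 1, 1, 1, 1, 1, 1, 11]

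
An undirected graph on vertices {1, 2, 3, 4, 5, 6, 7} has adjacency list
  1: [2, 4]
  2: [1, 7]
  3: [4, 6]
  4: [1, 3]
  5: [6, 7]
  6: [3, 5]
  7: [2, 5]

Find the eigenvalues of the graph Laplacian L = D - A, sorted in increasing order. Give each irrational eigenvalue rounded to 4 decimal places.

Reading degrees in the order [1, 2, 3, 4, 5, 6, 7] gives [2, 2, 2, 2, 2, 2, 2]; set D = diag(2, 2, 2, 2, 2, 2, 2) and form L = D - A. Diagonalising L (or applying a numerical eigensolver to the 7x7 matrix) gives the spectrum above. By the matrix-tree theorem the graph has (1/7) * product of the nonzero eigenvalues = 7 spanning trees. There is one zero in the spectrum, matching the 1 component.

[0, 0.7530, 0.7530, 2.4450, 2.4450, 3.8019, 3.8019]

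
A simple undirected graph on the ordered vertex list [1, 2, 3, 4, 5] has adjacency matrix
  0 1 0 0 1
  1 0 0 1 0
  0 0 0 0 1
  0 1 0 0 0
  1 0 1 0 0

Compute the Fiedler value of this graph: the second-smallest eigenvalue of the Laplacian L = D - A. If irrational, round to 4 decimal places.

With the vertex order [1, 2, 3, 4, 5], the degrees are [2, 2, 1, 1, 2], giving D = diag(2, 2, 1, 1, 2) and L = D - A. The smallest Laplacian eigenvalue is always 0. The next one, lambda_2 = 0.3820, measures how hard the graph is to disconnect: larger values mean better connectivity. The eigenvalues sum to 8, which equals trace(L) = 2|E|.

0.3820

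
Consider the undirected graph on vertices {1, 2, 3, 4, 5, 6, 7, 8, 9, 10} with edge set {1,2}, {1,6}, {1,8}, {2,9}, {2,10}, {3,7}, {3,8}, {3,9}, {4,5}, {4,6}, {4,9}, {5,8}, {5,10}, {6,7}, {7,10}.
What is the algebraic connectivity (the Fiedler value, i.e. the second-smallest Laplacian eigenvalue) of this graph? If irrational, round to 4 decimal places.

2

Each diagonal entry of L is the vertex degree and each off-diagonal entry is -1 where an edge is present, 0 otherwise; in the order [1, 2, 3, 4, 5, 6, 7, 8, 9, 10] the diagonal is [3, 3, 3, 3, 3, 3, 3, 3, 3, 3]. Computing the eigenvalues of L and sorting gives [0, 2, 2, 2, 2, 2, 5, 5, 5, 5]. The Fiedler value lambda_2 = 2 is strictly positive, so the graph is connected. The eigenvalues sum to 30, which equals trace(L) = 2|E|.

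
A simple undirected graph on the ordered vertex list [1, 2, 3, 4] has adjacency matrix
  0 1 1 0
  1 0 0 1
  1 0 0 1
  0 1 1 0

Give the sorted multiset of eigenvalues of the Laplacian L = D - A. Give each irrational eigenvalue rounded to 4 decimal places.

Each diagonal entry of L is the vertex degree and each off-diagonal entry is -1 where an edge is present, 0 otherwise; in the order [1, 2, 3, 4] the diagonal is [2, 2, 2, 2]. Since every row of L sums to 0, the all-ones vector is in the kernel and 0 is an eigenvalue. There is one zero in the spectrum, matching the 1 component. The eigenvalues sum to 8, which equals trace(L) = 2|E|.

[0, 2, 2, 4]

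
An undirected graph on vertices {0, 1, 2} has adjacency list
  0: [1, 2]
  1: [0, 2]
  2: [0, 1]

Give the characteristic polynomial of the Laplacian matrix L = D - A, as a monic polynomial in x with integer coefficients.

Each diagonal entry of L is the vertex degree and each off-diagonal entry is -1 where an edge is present, 0 otherwise; in the order [0, 1, 2] the diagonal is [2, 2, 2]. L has integer entries, so p(x) = det(xI - L) has integer coefficients. Expanding the determinant yields x^3 - 6x^2 + 9x. The coefficient of x^2 equals -trace(L) = -6, matching the sum of degrees. The largest eigenvalue, 3, is at most the vertex count 3. The eigenvalues sum to 6, which equals trace(L) = 2|E|.

x^3 - 6x^2 + 9x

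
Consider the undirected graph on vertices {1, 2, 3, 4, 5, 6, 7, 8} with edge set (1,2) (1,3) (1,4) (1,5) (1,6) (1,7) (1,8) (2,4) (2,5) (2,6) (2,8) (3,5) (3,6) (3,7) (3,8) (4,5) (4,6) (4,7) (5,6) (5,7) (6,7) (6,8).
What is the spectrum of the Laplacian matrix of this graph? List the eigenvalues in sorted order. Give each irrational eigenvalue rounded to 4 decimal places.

Each diagonal entry of L is the vertex degree and each off-diagonal entry is -1 where an edge is present, 0 otherwise; in the order [1, 2, 3, 4, 5, 6, 7, 8] the diagonal is [7, 5, 5, 5, 6, 7, 5, 4]. Diagonalising L (or applying a numerical eigensolver to the 8x8 matrix) gives the spectrum above. The single zero eigenvalue shows the graph is connected. There is one zero in the spectrum, matching the 1 component.

[0, 3.6972, 4.3820, 6, 6.6180, 7.3028, 8, 8]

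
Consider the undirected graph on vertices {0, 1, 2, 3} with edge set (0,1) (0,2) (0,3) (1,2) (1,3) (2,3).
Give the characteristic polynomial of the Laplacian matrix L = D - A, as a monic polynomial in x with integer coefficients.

Reading degrees in the order [0, 1, 2, 3] gives [3, 3, 3, 3]; set D = diag(3, 3, 3, 3) and form L = D - A. The eigenvalues of L are [0, 4, 4, 4]; the characteristic polynomial is the product of (x - lambda_i), which multiplies out to x^4 - 12x^3 + 48x^2 - 64x. Since p(0) = det(-L) = 0, x divides p(x). The largest eigenvalue, 4, is at most the vertex count 4.

x^4 - 12x^3 + 48x^2 - 64x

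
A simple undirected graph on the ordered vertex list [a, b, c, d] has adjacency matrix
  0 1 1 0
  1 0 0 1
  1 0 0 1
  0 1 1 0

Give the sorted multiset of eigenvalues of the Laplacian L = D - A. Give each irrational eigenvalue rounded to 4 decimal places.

With the vertex order [a, b, c, d], the degrees are [2, 2, 2, 2], giving D = diag(2, 2, 2, 2) and L = D - A. Since every row of L sums to 0, the all-ones vector is in the kernel and 0 is an eigenvalue.

[0, 2, 2, 4]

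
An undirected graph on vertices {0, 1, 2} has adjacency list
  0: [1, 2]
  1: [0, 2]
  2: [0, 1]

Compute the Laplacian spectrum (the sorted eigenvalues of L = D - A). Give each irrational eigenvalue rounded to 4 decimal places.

[0, 3, 3]

Each diagonal entry of L is the vertex degree and each off-diagonal entry is -1 where an edge is present, 0 otherwise; in the order [0, 1, 2] the diagonal is [2, 2, 2]. Since every row of L sums to 0, the all-ones vector is in the kernel and 0 is an eigenvalue. By the matrix-tree theorem the graph has (1/3) * product of the nonzero eigenvalues = 3 spanning trees.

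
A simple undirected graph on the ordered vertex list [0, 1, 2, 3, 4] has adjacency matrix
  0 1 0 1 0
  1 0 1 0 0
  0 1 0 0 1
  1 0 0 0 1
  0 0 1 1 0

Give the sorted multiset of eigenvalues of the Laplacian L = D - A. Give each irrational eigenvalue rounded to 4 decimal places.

[0, 1.3820, 1.3820, 3.6180, 3.6180]

Each diagonal entry of L is the vertex degree and each off-diagonal entry is -1 where an edge is present, 0 otherwise; in the order [0, 1, 2, 3, 4] the diagonal is [2, 2, 2, 2, 2]. L is symmetric positive semidefinite, so every eigenvalue is real and nonnegative. The largest eigenvalue, 3.6180, is at most the vertex count 5.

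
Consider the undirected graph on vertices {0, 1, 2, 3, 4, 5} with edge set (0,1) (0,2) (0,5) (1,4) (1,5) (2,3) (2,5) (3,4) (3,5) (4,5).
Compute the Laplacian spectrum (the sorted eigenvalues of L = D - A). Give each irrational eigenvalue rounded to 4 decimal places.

[0, 2.3820, 2.3820, 4.6180, 4.6180, 6]

With the vertex order [0, 1, 2, 3, 4, 5], the degrees are [3, 3, 3, 3, 3, 5], giving D = diag(3, 3, 3, 3, 3, 5) and L = D - A. Since every row of L sums to 0, the all-ones vector is in the kernel and 0 is an eigenvalue. The single zero eigenvalue shows the graph is connected. The eigenvalues sum to 20, which equals trace(L) = 2|E|.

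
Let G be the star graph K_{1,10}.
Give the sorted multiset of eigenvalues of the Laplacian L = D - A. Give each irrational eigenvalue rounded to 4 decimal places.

[0, 1, 1, 1, 1, 1, 1, 1, 1, 1, 11]

The graph has 11 vertices and degree multiset [10, 1, 1, 1, 1, 1, 1, 1, 1, 1, 1]; D is the diagonal matrix of degrees and L = D - A. Since every row of L sums to 0, the all-ones vector is in the kernel and 0 is an eigenvalue. The eigenvalues sum to 20, which equals trace(L) = 2|E|.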